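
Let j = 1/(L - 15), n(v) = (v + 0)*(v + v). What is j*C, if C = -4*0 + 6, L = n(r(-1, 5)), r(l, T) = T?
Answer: 6/35 ≈ 0.17143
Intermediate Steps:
n(v) = 2*v² (n(v) = v*(2*v) = 2*v²)
L = 50 (L = 2*5² = 2*25 = 50)
j = 1/35 (j = 1/(50 - 15) = 1/35 ≈ 0.028571)
C = 6 (C = 0 + 6 = 6)
j*C = (1/35)*6 = 6/35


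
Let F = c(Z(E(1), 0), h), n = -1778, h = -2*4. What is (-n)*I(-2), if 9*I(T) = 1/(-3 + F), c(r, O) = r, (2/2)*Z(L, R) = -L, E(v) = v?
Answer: -889/18 ≈ -49.389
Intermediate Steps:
h = -8
Z(L, R) = -L
F = -1 (F = -1*1 = -1)
I(T) = -1/36 (I(T) = 1/(9*(-3 - 1)) = (⅑)/(-4) = (⅑)*(-¼) = -1/36)
(-n)*I(-2) = -1*(-1778)*(-1/36) = 1778*(-1/36) = -889/18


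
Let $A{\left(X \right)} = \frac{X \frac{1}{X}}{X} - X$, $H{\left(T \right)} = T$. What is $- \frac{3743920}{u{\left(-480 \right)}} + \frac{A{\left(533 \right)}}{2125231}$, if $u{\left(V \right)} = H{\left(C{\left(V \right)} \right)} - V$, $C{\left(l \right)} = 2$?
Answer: $- \frac{23825384772992}{3067329187} \approx -7767.5$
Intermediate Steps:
$A{\left(X \right)} = \frac{1}{X} - X$ ($A{\left(X \right)} = 1 \frac{1}{X} - X = \frac{1}{X} - X$)
$u{\left(V \right)} = 2 - V$
$- \frac{3743920}{u{\left(-480 \right)}} + \frac{A{\left(533 \right)}}{2125231} = - \frac{3743920}{2 - -480} + \frac{\frac{1}{533} - 533}{2125231} = - \frac{3743920}{2 + 480} + \left(\frac{1}{533} - 533\right) \frac{1}{2125231} = - \frac{3743920}{482} - \frac{3192}{12727507} = \left(-3743920\right) \frac{1}{482} - \frac{3192}{12727507} = - \frac{1871960}{241} - \frac{3192}{12727507} = - \frac{23825384772992}{3067329187}$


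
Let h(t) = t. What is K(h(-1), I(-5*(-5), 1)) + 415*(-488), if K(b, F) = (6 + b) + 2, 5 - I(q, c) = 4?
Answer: -202513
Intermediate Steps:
I(q, c) = 1 (I(q, c) = 5 - 1*4 = 5 - 4 = 1)
K(b, F) = 8 + b
K(h(-1), I(-5*(-5), 1)) + 415*(-488) = (8 - 1) + 415*(-488) = 7 - 202520 = -202513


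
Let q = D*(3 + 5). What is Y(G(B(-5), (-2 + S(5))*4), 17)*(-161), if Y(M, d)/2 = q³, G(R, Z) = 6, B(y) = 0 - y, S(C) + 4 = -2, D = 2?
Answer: -1318912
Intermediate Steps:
S(C) = -6 (S(C) = -4 - 2 = -6)
B(y) = -y
q = 16 (q = 2*(3 + 5) = 2*8 = 16)
Y(M, d) = 8192 (Y(M, d) = 2*16³ = 2*4096 = 8192)
Y(G(B(-5), (-2 + S(5))*4), 17)*(-161) = 8192*(-161) = -1318912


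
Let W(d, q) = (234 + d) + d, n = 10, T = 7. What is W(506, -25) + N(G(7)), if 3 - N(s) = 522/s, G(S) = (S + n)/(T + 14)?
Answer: 10271/17 ≈ 604.18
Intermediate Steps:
G(S) = 10/21 + S/21 (G(S) = (S + 10)/(7 + 14) = (10 + S)/21 = (10 + S)*(1/21) = 10/21 + S/21)
W(d, q) = 234 + 2*d
N(s) = 3 - 522/s
W(506, -25) + N(G(7)) = (234 + 2*506) + (3 - 522/(10/21 + (1/21)*7)) = (234 + 1012) + (3 - 522/(10/21 + ⅓)) = 1246 + (3 - 522/17/21) = 1246 + (3 - 522*21/17) = 1246 + (3 - 10962/17) = 1246 - 10911/17 = 10271/17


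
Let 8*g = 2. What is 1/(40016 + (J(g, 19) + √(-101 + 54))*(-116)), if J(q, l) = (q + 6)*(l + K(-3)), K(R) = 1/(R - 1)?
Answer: 422756/11180283633 + 1856*I*√47/11180283633 ≈ 3.7813e-5 + 1.1381e-6*I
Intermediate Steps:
g = ¼ (g = (⅛)*2 = ¼ ≈ 0.25000)
K(R) = 1/(-1 + R)
J(q, l) = (6 + q)*(-¼ + l) (J(q, l) = (q + 6)*(l + 1/(-1 - 3)) = (6 + q)*(l + 1/(-4)) = (6 + q)*(l - ¼) = (6 + q)*(-¼ + l))
1/(40016 + (J(g, 19) + √(-101 + 54))*(-116)) = 1/(40016 + ((-3/2 + 6*19 - ¼*¼ + 19*(¼)) + √(-101 + 54))*(-116)) = 1/(40016 + ((-3/2 + 114 - 1/16 + 19/4) + √(-47))*(-116)) = 1/(40016 + (1875/16 + I*√47)*(-116)) = 1/(40016 + (-54375/4 - 116*I*√47)) = 1/(105689/4 - 116*I*√47)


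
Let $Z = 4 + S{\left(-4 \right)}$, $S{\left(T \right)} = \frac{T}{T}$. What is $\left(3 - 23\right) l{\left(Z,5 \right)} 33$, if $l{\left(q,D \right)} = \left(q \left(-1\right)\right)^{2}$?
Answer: $-16500$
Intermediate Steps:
$S{\left(T \right)} = 1$
$Z = 5$ ($Z = 4 + 1 = 5$)
$l{\left(q,D \right)} = q^{2}$ ($l{\left(q,D \right)} = \left(- q\right)^{2} = q^{2}$)
$\left(3 - 23\right) l{\left(Z,5 \right)} 33 = \left(3 - 23\right) 5^{2} \cdot 33 = \left(3 - 23\right) 25 \cdot 33 = \left(-20\right) 25 \cdot 33 = \left(-500\right) 33 = -16500$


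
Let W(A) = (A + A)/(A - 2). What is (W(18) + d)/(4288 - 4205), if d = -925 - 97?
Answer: -4079/332 ≈ -12.286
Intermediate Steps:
d = -1022
W(A) = 2*A/(-2 + A) (W(A) = (2*A)/(-2 + A) = 2*A/(-2 + A))
(W(18) + d)/(4288 - 4205) = (2*18/(-2 + 18) - 1022)/(4288 - 4205) = (2*18/16 - 1022)/83 = (2*18*(1/16) - 1022)*(1/83) = (9/4 - 1022)*(1/83) = -4079/4*1/83 = -4079/332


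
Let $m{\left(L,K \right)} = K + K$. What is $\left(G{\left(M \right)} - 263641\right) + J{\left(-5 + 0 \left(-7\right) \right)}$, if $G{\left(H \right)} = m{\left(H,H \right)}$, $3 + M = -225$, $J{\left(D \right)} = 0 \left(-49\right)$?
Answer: $-264097$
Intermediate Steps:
$J{\left(D \right)} = 0$
$m{\left(L,K \right)} = 2 K$
$M = -228$ ($M = -3 - 225 = -228$)
$G{\left(H \right)} = 2 H$
$\left(G{\left(M \right)} - 263641\right) + J{\left(-5 + 0 \left(-7\right) \right)} = \left(2 \left(-228\right) - 263641\right) + 0 = \left(-456 - 263641\right) + 0 = -264097 + 0 = -264097$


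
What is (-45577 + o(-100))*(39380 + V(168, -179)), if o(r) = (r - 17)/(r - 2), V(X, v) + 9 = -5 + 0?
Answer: -30500363457/17 ≈ -1.7941e+9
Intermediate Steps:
V(X, v) = -14 (V(X, v) = -9 + (-5 + 0) = -9 - 5 = -14)
o(r) = (-17 + r)/(-2 + r)
(-45577 + o(-100))*(39380 + V(168, -179)) = (-45577 + (-17 - 100)/(-2 - 100))*(39380 - 14) = (-45577 - 117/(-102))*39366 = (-45577 - 1/102*(-117))*39366 = (-45577 + 39/34)*39366 = -1549579/34*39366 = -30500363457/17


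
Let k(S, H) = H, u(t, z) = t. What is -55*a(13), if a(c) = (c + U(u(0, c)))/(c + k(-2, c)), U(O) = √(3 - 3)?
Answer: -55/2 ≈ -27.500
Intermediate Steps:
U(O) = 0 (U(O) = √0 = 0)
a(c) = ½ (a(c) = (c + 0)/(c + c) = c/((2*c)) = c*(1/(2*c)) = ½)
-55*a(13) = -55*½ = -55/2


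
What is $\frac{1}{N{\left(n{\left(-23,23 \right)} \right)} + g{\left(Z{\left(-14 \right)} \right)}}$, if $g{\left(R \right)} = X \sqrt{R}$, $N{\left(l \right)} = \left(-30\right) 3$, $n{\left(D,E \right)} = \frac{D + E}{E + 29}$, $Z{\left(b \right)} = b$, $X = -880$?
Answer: $\frac{i}{10 \left(- 9 i + 88 \sqrt{14}\right)} \approx -8.2952 \cdot 10^{-6} + 0.00030348 i$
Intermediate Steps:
$n{\left(D,E \right)} = \frac{D + E}{29 + E}$
$N{\left(l \right)} = -90$
$g{\left(R \right)} = - 880 \sqrt{R}$
$\frac{1}{N{\left(n{\left(-23,23 \right)} \right)} + g{\left(Z{\left(-14 \right)} \right)}} = \frac{1}{-90 - 880 \sqrt{-14}} = \frac{1}{-90 - 880 i \sqrt{14}}$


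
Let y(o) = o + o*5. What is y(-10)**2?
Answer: 3600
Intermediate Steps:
y(o) = 6*o (y(o) = o + 5*o = 6*o)
y(-10)**2 = (6*(-10))**2 = (-60)**2 = 3600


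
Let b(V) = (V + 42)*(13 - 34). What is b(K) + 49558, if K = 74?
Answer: 47122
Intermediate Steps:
b(V) = -882 - 21*V (b(V) = (42 + V)*(-21) = -882 - 21*V)
b(K) + 49558 = (-882 - 21*74) + 49558 = (-882 - 1554) + 49558 = -2436 + 49558 = 47122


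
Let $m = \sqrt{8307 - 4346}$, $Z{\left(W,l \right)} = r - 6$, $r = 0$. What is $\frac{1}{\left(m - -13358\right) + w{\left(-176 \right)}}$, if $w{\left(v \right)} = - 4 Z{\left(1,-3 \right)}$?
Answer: $\frac{13382}{179073963} - \frac{\sqrt{3961}}{179073963} \approx 7.4377 \cdot 10^{-5}$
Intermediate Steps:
$Z{\left(W,l \right)} = -6$ ($Z{\left(W,l \right)} = 0 - 6 = -6$)
$m = \sqrt{3961} \approx 62.936$
$w{\left(v \right)} = 24$ ($w{\left(v \right)} = \left(-4\right) \left(-6\right) = 24$)
$\frac{1}{\left(m - -13358\right) + w{\left(-176 \right)}} = \frac{1}{\left(\sqrt{3961} - -13358\right) + 24} = \frac{1}{\left(\sqrt{3961} + 13358\right) + 24} = \frac{1}{\left(13358 + \sqrt{3961}\right) + 24} = \frac{1}{13382 + \sqrt{3961}}$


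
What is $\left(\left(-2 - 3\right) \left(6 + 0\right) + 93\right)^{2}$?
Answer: $3969$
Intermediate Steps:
$\left(\left(-2 - 3\right) \left(6 + 0\right) + 93\right)^{2} = \left(\left(-5\right) 6 + 93\right)^{2} = \left(-30 + 93\right)^{2} = 63^{2} = 3969$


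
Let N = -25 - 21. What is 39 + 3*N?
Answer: -99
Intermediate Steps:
N = -46
39 + 3*N = 39 + 3*(-46) = 39 - 138 = -99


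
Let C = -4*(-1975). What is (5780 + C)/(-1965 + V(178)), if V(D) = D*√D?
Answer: 26881200/1778527 + 2435040*√178/1778527 ≈ 33.381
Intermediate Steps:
C = 7900
V(D) = D^(3/2)
(5780 + C)/(-1965 + V(178)) = (5780 + 7900)/(-1965 + 178^(3/2)) = 13680/(-1965 + 178*√178)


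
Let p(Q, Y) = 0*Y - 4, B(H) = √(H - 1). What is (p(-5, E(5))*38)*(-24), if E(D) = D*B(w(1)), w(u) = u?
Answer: 3648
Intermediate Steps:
B(H) = √(-1 + H)
E(D) = 0 (E(D) = D*√(-1 + 1) = D*√0 = D*0 = 0)
p(Q, Y) = -4 (p(Q, Y) = 0 - 4 = -4)
(p(-5, E(5))*38)*(-24) = -4*38*(-24) = -152*(-24) = 3648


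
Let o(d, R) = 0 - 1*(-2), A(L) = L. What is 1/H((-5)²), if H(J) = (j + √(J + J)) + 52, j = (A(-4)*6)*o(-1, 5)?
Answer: -2/17 + 5*√2/34 ≈ 0.090325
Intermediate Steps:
o(d, R) = 2 (o(d, R) = 0 + 2 = 2)
j = -48 (j = -4*6*2 = -24*2 = -48)
H(J) = 4 + √2*√J (H(J) = (-48 + √(J + J)) + 52 = (-48 + √(2*J)) + 52 = (-48 + √2*√J) + 52 = 4 + √2*√J)
1/H((-5)²) = 1/(4 + √2*√((-5)²)) = 1/(4 + √2*√25) = 1/(4 + √2*5) = 1/(4 + 5*√2)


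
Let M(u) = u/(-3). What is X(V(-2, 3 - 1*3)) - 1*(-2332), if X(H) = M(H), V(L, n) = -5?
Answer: 7001/3 ≈ 2333.7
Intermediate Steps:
M(u) = -u/3 (M(u) = u*(-1/3) = -u/3)
X(H) = -H/3
X(V(-2, 3 - 1*3)) - 1*(-2332) = -1/3*(-5) - 1*(-2332) = 5/3 + 2332 = 7001/3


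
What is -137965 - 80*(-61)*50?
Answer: 106035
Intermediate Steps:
-137965 - 80*(-61)*50 = -137965 - (-4880)*50 = -137965 - 1*(-244000) = -137965 + 244000 = 106035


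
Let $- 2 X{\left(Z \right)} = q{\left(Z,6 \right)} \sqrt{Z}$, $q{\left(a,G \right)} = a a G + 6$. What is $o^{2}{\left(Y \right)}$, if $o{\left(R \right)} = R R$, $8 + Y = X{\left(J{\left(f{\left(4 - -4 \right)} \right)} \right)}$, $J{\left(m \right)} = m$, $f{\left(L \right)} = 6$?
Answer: $5493445156 + 262812480 \sqrt{6} \approx 6.1372 \cdot 10^{9}$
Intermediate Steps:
$q{\left(a,G \right)} = 6 + G a^{2}$ ($q{\left(a,G \right)} = a^{2} G + 6 = G a^{2} + 6 = 6 + G a^{2}$)
$X{\left(Z \right)} = - \frac{\sqrt{Z} \left(6 + 6 Z^{2}\right)}{2}$ ($X{\left(Z \right)} = - \frac{\left(6 + 6 Z^{2}\right) \sqrt{Z}}{2} = - \frac{\sqrt{Z} \left(6 + 6 Z^{2}\right)}{2}$)
$Y = -8 - 111 \sqrt{6}$ ($Y = -8 + 3 \sqrt{6} \left(-1 - 6^{2}\right) = -8 + 3 \sqrt{6} \left(-1 - 36\right) = -8 + 3 \sqrt{6} \left(-37\right) = -8 - 111 \sqrt{6} \approx -279.89$)
$o{\left(R \right)} = R^{2}$
$o^{2}{\left(Y \right)} = \left(\left(-8 - 111 \sqrt{6}\right)^{2}\right)^{2} = \left(-8 - 111 \sqrt{6}\right)^{4}$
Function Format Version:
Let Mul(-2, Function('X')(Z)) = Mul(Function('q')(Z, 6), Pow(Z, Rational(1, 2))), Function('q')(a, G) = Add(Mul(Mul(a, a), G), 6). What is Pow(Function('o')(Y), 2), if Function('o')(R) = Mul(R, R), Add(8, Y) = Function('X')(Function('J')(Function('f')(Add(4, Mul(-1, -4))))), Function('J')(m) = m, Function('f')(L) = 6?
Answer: Add(5493445156, Mul(262812480, Pow(6, Rational(1, 2)))) ≈ 6.1372e+9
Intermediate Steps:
Function('q')(a, G) = Add(6, Mul(G, Pow(a, 2))) (Function('q')(a, G) = Add(Mul(Pow(a, 2), G), 6) = Add(Mul(G, Pow(a, 2)), 6) = Add(6, Mul(G, Pow(a, 2))))
Function('X')(Z) = Mul(Rational(-1, 2), Pow(Z, Rational(1, 2)), Add(6, Mul(6, Pow(Z, 2)))) (Function('X')(Z) = Mul(Rational(-1, 2), Mul(Add(6, Mul(6, Pow(Z, 2))), Pow(Z, Rational(1, 2)))) = Mul(Rational(-1, 2), Mul(Pow(Z, Rational(1, 2)), Add(6, Mul(6, Pow(Z, 2))))) = Mul(Rational(-1, 2), Pow(Z, Rational(1, 2)), Add(6, Mul(6, Pow(Z, 2)))))
Y = Add(-8, Mul(-111, Pow(6, Rational(1, 2)))) (Y = Add(-8, Mul(3, Pow(6, Rational(1, 2)), Add(-1, Mul(-1, Pow(6, 2))))) = Add(-8, Mul(3, Pow(6, Rational(1, 2)), Add(-1, Mul(-1, 36)))) = Add(-8, Mul(3, Pow(6, Rational(1, 2)), Add(-1, -36))) = Add(-8, Mul(3, Pow(6, Rational(1, 2)), -37)) = Add(-8, Mul(-111, Pow(6, Rational(1, 2)))) ≈ -279.89)
Function('o')(R) = Pow(R, 2)
Pow(Function('o')(Y), 2) = Pow(Pow(Add(-8, Mul(-111, Pow(6, Rational(1, 2)))), 2), 2) = Pow(Add(-8, Mul(-111, Pow(6, Rational(1, 2)))), 4)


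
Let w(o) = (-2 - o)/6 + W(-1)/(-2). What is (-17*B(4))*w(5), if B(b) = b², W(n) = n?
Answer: 544/3 ≈ 181.33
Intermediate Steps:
w(o) = ⅙ - o/6 (w(o) = (-2 - o)/6 - 1/(-2) = (-2 - o)*(⅙) - 1*(-½) = (-⅓ - o/6) + ½ = ⅙ - o/6)
(-17*B(4))*w(5) = (-17*4²)*(⅙ - ⅙*5) = (-17*16)*(⅙ - ⅚) = -272*(-⅔) = 544/3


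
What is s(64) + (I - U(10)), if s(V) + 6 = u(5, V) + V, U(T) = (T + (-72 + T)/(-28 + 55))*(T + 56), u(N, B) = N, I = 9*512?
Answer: 37463/9 ≈ 4162.6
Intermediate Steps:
I = 4608
U(T) = (56 + T)*(-8/3 + 28*T/27) (U(T) = (T + (-72 + T)/27)*(56 + T) = (T + (-72 + T)*(1/27))*(56 + T) = (T + (-8/3 + T/27))*(56 + T) = (-8/3 + 28*T/27)*(56 + T) = (56 + T)*(-8/3 + 28*T/27))
s(V) = -1 + V (s(V) = -6 + (5 + V) = -1 + V)
s(64) + (I - U(10)) = (-1 + 64) + (4608 - (-448/3 + (28/27)*10² + (1496/27)*10)) = 63 + (4608 - (-448/3 + (28/27)*100 + 14960/27)) = 63 + (4608 - (-448/3 + 2800/27 + 14960/27)) = 63 + (4608 - 1*4576/9) = 63 + (4608 - 4576/9) = 63 + 36896/9 = 37463/9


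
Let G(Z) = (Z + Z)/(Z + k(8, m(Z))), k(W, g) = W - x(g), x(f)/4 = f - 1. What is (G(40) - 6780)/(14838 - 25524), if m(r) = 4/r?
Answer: 437210/689247 ≈ 0.63433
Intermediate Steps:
x(f) = -4 + 4*f (x(f) = 4*(f - 1) = 4*(-1 + f) = -4 + 4*f)
k(W, g) = 4 + W - 4*g (k(W, g) = W - (-4 + 4*g) = W + (4 - 4*g) = 4 + W - 4*g)
G(Z) = 2*Z/(12 + Z - 16/Z) (G(Z) = (Z + Z)/(Z + (4 + 8 - 16/Z)) = (2*Z)/(Z + (4 + 8 - 16/Z)) = (2*Z)/(Z + (12 - 16/Z)) = (2*Z)/(12 + Z - 16/Z) = 2*Z/(12 + Z - 16/Z))
(G(40) - 6780)/(14838 - 25524) = (2*40**2/(-16 + 40*(12 + 40)) - 6780)/(14838 - 25524) = (2*1600/(-16 + 40*52) - 6780)/(-10686) = (2*1600/(-16 + 2080) - 6780)*(-1/10686) = (2*1600/2064 - 6780)*(-1/10686) = (2*1600*(1/2064) - 6780)*(-1/10686) = (200/129 - 6780)*(-1/10686) = -874420/129*(-1/10686) = 437210/689247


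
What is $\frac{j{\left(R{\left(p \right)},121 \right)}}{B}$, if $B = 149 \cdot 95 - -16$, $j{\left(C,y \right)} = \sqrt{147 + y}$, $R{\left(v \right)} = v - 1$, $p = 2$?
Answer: $\frac{2 \sqrt{67}}{14171} \approx 0.0011552$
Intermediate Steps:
$R{\left(v \right)} = -1 + v$ ($R{\left(v \right)} = v - 1 = -1 + v$)
$B = 14171$ ($B = 14155 + 16 = 14171$)
$\frac{j{\left(R{\left(p \right)},121 \right)}}{B} = \frac{\sqrt{147 + 121}}{14171} = \sqrt{268} \cdot \frac{1}{14171} = 2 \sqrt{67} \cdot \frac{1}{14171} = \frac{2 \sqrt{67}}{14171}$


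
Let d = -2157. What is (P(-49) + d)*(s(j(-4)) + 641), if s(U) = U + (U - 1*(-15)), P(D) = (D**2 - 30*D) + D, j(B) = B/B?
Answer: 1095570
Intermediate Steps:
j(B) = 1
P(D) = D**2 - 29*D
s(U) = 15 + 2*U (s(U) = U + (U + 15) = U + (15 + U) = 15 + 2*U)
(P(-49) + d)*(s(j(-4)) + 641) = (-49*(-29 - 49) - 2157)*((15 + 2*1) + 641) = (-49*(-78) - 2157)*((15 + 2) + 641) = (3822 - 2157)*(17 + 641) = 1665*658 = 1095570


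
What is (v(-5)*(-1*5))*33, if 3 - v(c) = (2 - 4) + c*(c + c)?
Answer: 7425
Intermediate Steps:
v(c) = 5 - 2*c² (v(c) = 3 - ((2 - 4) + c*(c + c)) = 3 - (-2 + c*(2*c)) = 3 - (-2 + 2*c²) = 3 + (2 - 2*c²) = 5 - 2*c²)
(v(-5)*(-1*5))*33 = ((5 - 2*(-5)²)*(-1*5))*33 = ((5 - 2*25)*(-5))*33 = ((5 - 50)*(-5))*33 = -45*(-5)*33 = 225*33 = 7425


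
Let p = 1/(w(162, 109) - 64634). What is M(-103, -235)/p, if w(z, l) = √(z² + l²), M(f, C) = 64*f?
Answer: 426067328 - 164800*√61 ≈ 4.2478e+8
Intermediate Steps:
w(z, l) = √(l² + z²)
p = 1/(-64634 + 25*√61) (p = 1/(√(109² + 162²) - 64634) = 1/(√(11881 + 26244) - 64634) = 1/(√38125 - 64634) = 1/(25*√61 - 64634) = 1/(-64634 + 25*√61) ≈ -1.5519e-5)
M(-103, -235)/p = (64*(-103))/(-64634/4177515831 - 25*√61/4177515831) = -6592/(-64634/4177515831 - 25*√61/4177515831)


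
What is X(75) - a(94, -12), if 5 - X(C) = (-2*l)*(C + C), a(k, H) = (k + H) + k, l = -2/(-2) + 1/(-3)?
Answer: 29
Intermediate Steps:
l = ⅔ (l = -2*(-½) + 1*(-⅓) = 1 - ⅓ = ⅔ ≈ 0.66667)
a(k, H) = H + 2*k (a(k, H) = (H + k) + k = H + 2*k)
X(C) = 5 + 8*C/3 (X(C) = 5 - (-2*⅔)*(C + C) = 5 - (-4)*2*C/3 = 5 - (-8)*C/3 = 5 + 8*C/3)
X(75) - a(94, -12) = (5 + (8/3)*75) - (-12 + 2*94) = (5 + 200) - (-12 + 188) = 205 - 1*176 = 205 - 176 = 29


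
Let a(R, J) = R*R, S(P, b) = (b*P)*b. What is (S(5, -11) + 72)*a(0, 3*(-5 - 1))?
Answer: 0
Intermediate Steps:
S(P, b) = P*b**2 (S(P, b) = (P*b)*b = P*b**2)
a(R, J) = R**2
(S(5, -11) + 72)*a(0, 3*(-5 - 1)) = (5*(-11)**2 + 72)*0**2 = (5*121 + 72)*0 = (605 + 72)*0 = 677*0 = 0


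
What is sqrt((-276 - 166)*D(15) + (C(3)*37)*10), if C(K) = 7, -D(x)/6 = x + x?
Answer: 5*sqrt(3286) ≈ 286.62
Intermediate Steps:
D(x) = -12*x (D(x) = -6*(x + x) = -12*x)
sqrt((-276 - 166)*D(15) + (C(3)*37)*10) = sqrt((-276 - 166)*(-12*15) + (7*37)*10) = sqrt(-442*(-180) + 259*10) = sqrt(79560 + 2590) = sqrt(82150) = 5*sqrt(3286)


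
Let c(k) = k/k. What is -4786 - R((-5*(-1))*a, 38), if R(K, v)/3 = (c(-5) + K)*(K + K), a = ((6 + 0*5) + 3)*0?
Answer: -4786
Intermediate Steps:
c(k) = 1
a = 0 (a = ((6 + 0) + 3)*0 = (6 + 3)*0 = 9*0 = 0)
R(K, v) = 6*K*(1 + K) (R(K, v) = 3*((1 + K)*(K + K)) = 3*((1 + K)*(2*K)) = 3*(2*K*(1 + K)) = 6*K*(1 + K))
-4786 - R((-5*(-1))*a, 38) = -4786 - 6*-5*(-1)*0*(1 - 5*(-1)*0) = -4786 - 6*5*0*(1 + 5*0) = -4786 - 6*0*(1 + 0) = -4786 - 6*0 = -4786 - 1*0 = -4786 + 0 = -4786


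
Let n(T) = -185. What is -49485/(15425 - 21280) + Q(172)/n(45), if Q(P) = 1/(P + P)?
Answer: 629843909/74522440 ≈ 8.4517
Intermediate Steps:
Q(P) = 1/(2*P)
-49485/(15425 - 21280) + Q(172)/n(45) = -49485/(15425 - 21280) + ((½)/172)/(-185) = -49485/(-5855) + ((½)*(1/172))*(-1/185) = -49485*(-1/5855) + (1/344)*(-1/185) = 9897/1171 - 1/63640 = 629843909/74522440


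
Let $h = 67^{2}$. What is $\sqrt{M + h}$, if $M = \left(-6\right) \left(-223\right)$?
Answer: $\sqrt{5827} \approx 76.335$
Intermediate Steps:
$M = 1338$
$h = 4489$
$\sqrt{M + h} = \sqrt{1338 + 4489} = \sqrt{5827}$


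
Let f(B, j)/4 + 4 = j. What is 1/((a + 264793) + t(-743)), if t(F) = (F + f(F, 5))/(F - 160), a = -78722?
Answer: 903/168022852 ≈ 5.3743e-6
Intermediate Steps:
f(B, j) = -16 + 4*j
t(F) = (4 + F)/(-160 + F) (t(F) = (F + (-16 + 4*5))/(F - 160) = (F + (-16 + 20))/(-160 + F) = (F + 4)/(-160 + F) = (4 + F)/(-160 + F))
1/((a + 264793) + t(-743)) = 1/((-78722 + 264793) + (4 - 743)/(-160 - 743)) = 1/(186071 - 739/(-903)) = 1/(186071 - 1/903*(-739)) = 1/(186071 + 739/903) = 1/(168022852/903) = 903/168022852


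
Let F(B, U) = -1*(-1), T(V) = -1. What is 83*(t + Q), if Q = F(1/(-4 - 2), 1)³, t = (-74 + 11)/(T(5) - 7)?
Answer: 5893/8 ≈ 736.63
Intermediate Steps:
F(B, U) = 1
t = 63/8 (t = (-74 + 11)/(-1 - 7) = -63/(-8) = -63*(-⅛) = 63/8 ≈ 7.8750)
Q = 1 (Q = 1³ = 1)
83*(t + Q) = 83*(63/8 + 1) = 83*(71/8) = 5893/8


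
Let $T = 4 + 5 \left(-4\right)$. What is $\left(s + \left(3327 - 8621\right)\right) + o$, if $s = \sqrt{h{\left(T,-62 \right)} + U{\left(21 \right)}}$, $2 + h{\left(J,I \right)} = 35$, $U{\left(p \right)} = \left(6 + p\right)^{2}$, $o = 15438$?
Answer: $10144 + \sqrt{762} \approx 10172.0$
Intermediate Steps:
$T = -16$ ($T = 4 - 20 = -16$)
$h{\left(J,I \right)} = 33$ ($h{\left(J,I \right)} = -2 + 35 = 33$)
$s = \sqrt{762}$ ($s = \sqrt{33 + \left(6 + 21\right)^{2}} = \sqrt{33 + 27^{2}} = \sqrt{33 + 729} = \sqrt{762} \approx 27.604$)
$\left(s + \left(3327 - 8621\right)\right) + o = \left(\sqrt{762} + \left(3327 - 8621\right)\right) + 15438 = \left(\sqrt{762} - 5294\right) + 15438 = \left(-5294 + \sqrt{762}\right) + 15438 = 10144 + \sqrt{762}$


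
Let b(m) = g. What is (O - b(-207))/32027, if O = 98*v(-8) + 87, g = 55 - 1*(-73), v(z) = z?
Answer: -825/32027 ≈ -0.025760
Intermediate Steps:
g = 128 (g = 55 + 73 = 128)
b(m) = 128
O = -697 (O = 98*(-8) + 87 = -784 + 87 = -697)
(O - b(-207))/32027 = (-697 - 1*128)/32027 = (-697 - 128)*(1/32027) = -825*1/32027 = -825/32027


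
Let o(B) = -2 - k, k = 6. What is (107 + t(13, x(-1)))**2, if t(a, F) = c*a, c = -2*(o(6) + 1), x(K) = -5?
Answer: 83521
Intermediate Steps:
o(B) = -8 (o(B) = -2 - 1*6 = -2 - 6 = -8)
c = 14 (c = -2*(-8 + 1) = -2*(-7) = 14)
t(a, F) = 14*a
(107 + t(13, x(-1)))**2 = (107 + 14*13)**2 = (107 + 182)**2 = 289**2 = 83521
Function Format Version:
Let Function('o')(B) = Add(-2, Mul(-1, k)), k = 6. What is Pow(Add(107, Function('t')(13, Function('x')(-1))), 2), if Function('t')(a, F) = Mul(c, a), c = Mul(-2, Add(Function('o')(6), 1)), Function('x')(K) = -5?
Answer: 83521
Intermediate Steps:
Function('o')(B) = -8 (Function('o')(B) = Add(-2, Mul(-1, 6)) = Add(-2, -6) = -8)
c = 14 (c = Mul(-2, Add(-8, 1)) = Mul(-2, -7) = 14)
Function('t')(a, F) = Mul(14, a)
Pow(Add(107, Function('t')(13, Function('x')(-1))), 2) = Pow(Add(107, Mul(14, 13)), 2) = Pow(Add(107, 182), 2) = Pow(289, 2) = 83521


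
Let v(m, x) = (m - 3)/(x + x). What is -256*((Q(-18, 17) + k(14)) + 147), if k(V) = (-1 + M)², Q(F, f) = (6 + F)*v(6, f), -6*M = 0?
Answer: -639488/17 ≈ -37617.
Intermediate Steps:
M = 0 (M = -⅙*0 = 0)
v(m, x) = (-3 + m)/(2*x) (v(m, x) = (-3 + m)/((2*x)) = (-3 + m)*(1/(2*x)) = (-3 + m)/(2*x))
Q(F, f) = 3*(6 + F)/(2*f) (Q(F, f) = (6 + F)*((-3 + 6)/(2*f)) = (6 + F)*((½)*3/f) = (6 + F)*(3/(2*f)) = 3*(6 + F)/(2*f))
k(V) = 1 (k(V) = (-1 + 0)² = (-1)² = 1)
-256*((Q(-18, 17) + k(14)) + 147) = -256*(((3/2)*(6 - 18)/17 + 1) + 147) = -256*(((3/2)*(1/17)*(-12) + 1) + 147) = -256*((-18/17 + 1) + 147) = -256*(-1/17 + 147) = -256*2498/17 = -639488/17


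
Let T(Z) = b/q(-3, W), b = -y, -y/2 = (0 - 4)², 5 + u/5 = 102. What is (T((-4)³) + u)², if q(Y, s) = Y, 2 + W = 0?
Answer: 2024929/9 ≈ 2.2499e+5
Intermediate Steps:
u = 485 (u = -25 + 5*102 = -25 + 510 = 485)
W = -2 (W = -2 + 0 = -2)
y = -32 (y = -2*(0 - 4)² = -2*(-4)² = -2*16 = -32)
b = 32 (b = -1*(-32) = 32)
T(Z) = -32/3 (T(Z) = 32/(-3) = 32*(-⅓) = -32/3)
(T((-4)³) + u)² = (-32/3 + 485)² = (1423/3)² = 2024929/9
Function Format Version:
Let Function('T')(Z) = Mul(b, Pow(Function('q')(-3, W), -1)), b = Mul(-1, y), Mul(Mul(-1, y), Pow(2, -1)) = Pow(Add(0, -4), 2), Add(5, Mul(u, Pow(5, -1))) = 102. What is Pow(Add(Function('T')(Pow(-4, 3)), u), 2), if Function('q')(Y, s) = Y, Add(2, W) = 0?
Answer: Rational(2024929, 9) ≈ 2.2499e+5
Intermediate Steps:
u = 485 (u = Add(-25, Mul(5, 102)) = Add(-25, 510) = 485)
W = -2 (W = Add(-2, 0) = -2)
y = -32 (y = Mul(-2, Pow(Add(0, -4), 2)) = Mul(-2, Pow(-4, 2)) = Mul(-2, 16) = -32)
b = 32 (b = Mul(-1, -32) = 32)
Function('T')(Z) = Rational(-32, 3) (Function('T')(Z) = Mul(32, Pow(-3, -1)) = Mul(32, Rational(-1, 3)) = Rational(-32, 3))
Pow(Add(Function('T')(Pow(-4, 3)), u), 2) = Pow(Add(Rational(-32, 3), 485), 2) = Pow(Rational(1423, 3), 2) = Rational(2024929, 9)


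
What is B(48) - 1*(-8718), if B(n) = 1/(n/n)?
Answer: 8719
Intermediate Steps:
B(n) = 1 (B(n) = 1/1 = 1)
B(48) - 1*(-8718) = 1 - 1*(-8718) = 1 + 8718 = 8719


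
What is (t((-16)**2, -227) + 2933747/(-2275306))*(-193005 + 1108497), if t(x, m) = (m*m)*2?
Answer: 107334823486249746/1137653 ≈ 9.4348e+10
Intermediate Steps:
t(x, m) = 2*m**2 (t(x, m) = m**2*2 = 2*m**2)
(t((-16)**2, -227) + 2933747/(-2275306))*(-193005 + 1108497) = (2*(-227)**2 + 2933747/(-2275306))*(-193005 + 1108497) = (2*51529 + 2933747*(-1/2275306))*915492 = (103058 - 2933747/2275306)*915492 = (234485552001/2275306)*915492 = 107334823486249746/1137653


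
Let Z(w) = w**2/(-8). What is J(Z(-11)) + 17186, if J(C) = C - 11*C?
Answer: 69349/4 ≈ 17337.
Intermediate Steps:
Z(w) = -w**2/8
J(C) = -10*C (J(C) = C - 11*C = -10*C)
J(Z(-11)) + 17186 = -(-5)*(-11)**2/4 + 17186 = -(-5)*121/4 + 17186 = -10*(-121/8) + 17186 = 605/4 + 17186 = 69349/4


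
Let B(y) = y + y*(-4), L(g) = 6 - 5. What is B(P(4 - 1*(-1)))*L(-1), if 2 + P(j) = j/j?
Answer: 3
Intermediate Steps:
L(g) = 1
P(j) = -1 (P(j) = -2 + j/j = -2 + 1 = -1)
B(y) = -3*y (B(y) = y - 4*y = -3*y)
B(P(4 - 1*(-1)))*L(-1) = -3*(-1)*1 = 3*1 = 3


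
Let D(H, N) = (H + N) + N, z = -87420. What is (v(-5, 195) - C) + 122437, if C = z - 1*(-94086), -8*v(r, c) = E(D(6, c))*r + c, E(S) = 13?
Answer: 463019/4 ≈ 1.1575e+5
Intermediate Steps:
D(H, N) = H + 2*N
v(r, c) = -13*r/8 - c/8 (v(r, c) = -(13*r + c)/8 = -(c + 13*r)/8 = -13*r/8 - c/8)
C = 6666 (C = -87420 - 1*(-94086) = -87420 + 94086 = 6666)
(v(-5, 195) - C) + 122437 = ((-13/8*(-5) - ⅛*195) - 1*6666) + 122437 = ((65/8 - 195/8) - 6666) + 122437 = (-65/4 - 6666) + 122437 = -26729/4 + 122437 = 463019/4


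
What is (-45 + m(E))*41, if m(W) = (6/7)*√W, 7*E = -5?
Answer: -1845 + 246*I*√35/49 ≈ -1845.0 + 29.701*I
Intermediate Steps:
E = -5/7 (E = (⅐)*(-5) = -5/7 ≈ -0.71429)
m(W) = 6*√W/7 (m(W) = (6*(⅐))*√W = 6*√W/7)
(-45 + m(E))*41 = (-45 + 6*√(-5/7)/7)*41 = (-45 + 6*(I*√35/7)/7)*41 = (-45 + 6*I*√35/49)*41 = -1845 + 246*I*√35/49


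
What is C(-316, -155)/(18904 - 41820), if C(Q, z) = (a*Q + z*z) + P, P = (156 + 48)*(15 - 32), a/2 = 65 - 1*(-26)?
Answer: 36955/22916 ≈ 1.6126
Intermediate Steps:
a = 182 (a = 2*(65 - 1*(-26)) = 2*(65 + 26) = 2*91 = 182)
P = -3468 (P = 204*(-17) = -3468)
C(Q, z) = -3468 + z² + 182*Q (C(Q, z) = (182*Q + z*z) - 3468 = (182*Q + z²) - 3468 = (z² + 182*Q) - 3468 = -3468 + z² + 182*Q)
C(-316, -155)/(18904 - 41820) = (-3468 + (-155)² + 182*(-316))/(18904 - 41820) = (-3468 + 24025 - 57512)/(-22916) = -36955*(-1/22916) = 36955/22916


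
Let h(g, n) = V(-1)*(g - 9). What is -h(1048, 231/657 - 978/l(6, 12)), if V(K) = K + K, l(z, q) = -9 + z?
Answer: 2078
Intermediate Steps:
V(K) = 2*K
h(g, n) = 18 - 2*g (h(g, n) = (2*(-1))*(g - 9) = -2*(-9 + g) = 18 - 2*g)
-h(1048, 231/657 - 978/l(6, 12)) = -(18 - 2*1048) = -(18 - 2096) = -1*(-2078) = 2078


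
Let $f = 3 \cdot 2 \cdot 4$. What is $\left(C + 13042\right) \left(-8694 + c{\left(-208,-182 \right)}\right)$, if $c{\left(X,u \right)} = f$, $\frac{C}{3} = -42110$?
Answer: $982206960$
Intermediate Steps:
$f = 24$ ($f = 6 \cdot 4 = 24$)
$C = -126330$ ($C = 3 \left(-42110\right) = -126330$)
$c{\left(X,u \right)} = 24$
$\left(C + 13042\right) \left(-8694 + c{\left(-208,-182 \right)}\right) = \left(-126330 + 13042\right) \left(-8694 + 24\right) = \left(-113288\right) \left(-8670\right) = 982206960$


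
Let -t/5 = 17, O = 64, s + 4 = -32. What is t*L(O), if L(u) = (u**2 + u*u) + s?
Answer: -693260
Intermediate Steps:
s = -36 (s = -4 - 32 = -36)
L(u) = -36 + 2*u**2 (L(u) = (u**2 + u*u) - 36 = (u**2 + u**2) - 36 = 2*u**2 - 36 = -36 + 2*u**2)
t = -85 (t = -5*17 = -85)
t*L(O) = -85*(-36 + 2*64**2) = -85*(-36 + 2*4096) = -85*(-36 + 8192) = -85*8156 = -693260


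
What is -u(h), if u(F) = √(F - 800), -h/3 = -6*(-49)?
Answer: -29*I*√2 ≈ -41.012*I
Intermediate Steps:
h = -882 (h = -(-18)*(-49) = -3*294 = -882)
u(F) = √(-800 + F)
-u(h) = -√(-800 - 882) = -√(-1682) = -29*I*√2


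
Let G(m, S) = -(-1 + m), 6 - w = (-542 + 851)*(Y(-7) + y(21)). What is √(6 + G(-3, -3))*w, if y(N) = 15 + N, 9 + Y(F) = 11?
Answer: -11736*√10 ≈ -37113.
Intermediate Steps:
Y(F) = 2 (Y(F) = -9 + 11 = 2)
w = -11736 (w = 6 - (-542 + 851)*(2 + (15 + 21)) = 6 - 309*(2 + 36) = 6 - 309*38 = 6 - 1*11742 = 6 - 11742 = -11736)
G(m, S) = 1 - m
√(6 + G(-3, -3))*w = √(6 + (1 - 1*(-3)))*(-11736) = √(6 + (1 + 3))*(-11736) = √(6 + 4)*(-11736) = √10*(-11736) = -11736*√10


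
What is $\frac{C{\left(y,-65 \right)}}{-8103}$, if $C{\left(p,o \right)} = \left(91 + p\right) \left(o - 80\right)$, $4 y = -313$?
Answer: $\frac{2465}{10804} \approx 0.22816$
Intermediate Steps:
$y = - \frac{313}{4}$ ($y = \frac{1}{4} \left(-313\right) = - \frac{313}{4} \approx -78.25$)
$C{\left(p,o \right)} = \left(-80 + o\right) \left(91 + p\right)$ ($C{\left(p,o \right)} = \left(91 + p\right) \left(-80 + o\right) = \left(-80 + o\right) \left(91 + p\right)$)
$\frac{C{\left(y,-65 \right)}}{-8103} = \frac{-7280 - -6260 + 91 \left(-65\right) - - \frac{20345}{4}}{-8103} = \left(-7280 + 6260 - 5915 + \frac{20345}{4}\right) \left(- \frac{1}{8103}\right) = \left(- \frac{7395}{4}\right) \left(- \frac{1}{8103}\right) = \frac{2465}{10804}$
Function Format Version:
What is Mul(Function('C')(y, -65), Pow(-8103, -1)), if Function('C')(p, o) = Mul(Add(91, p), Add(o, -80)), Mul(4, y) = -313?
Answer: Rational(2465, 10804) ≈ 0.22816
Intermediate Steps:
y = Rational(-313, 4) (y = Mul(Rational(1, 4), -313) = Rational(-313, 4) ≈ -78.250)
Function('C')(p, o) = Mul(Add(-80, o), Add(91, p)) (Function('C')(p, o) = Mul(Add(91, p), Add(-80, o)) = Mul(Add(-80, o), Add(91, p)))
Mul(Function('C')(y, -65), Pow(-8103, -1)) = Mul(Add(-7280, Mul(-80, Rational(-313, 4)), Mul(91, -65), Mul(-65, Rational(-313, 4))), Pow(-8103, -1)) = Mul(Add(-7280, 6260, -5915, Rational(20345, 4)), Rational(-1, 8103)) = Mul(Rational(-7395, 4), Rational(-1, 8103)) = Rational(2465, 10804)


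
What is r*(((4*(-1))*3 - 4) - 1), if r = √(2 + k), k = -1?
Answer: -17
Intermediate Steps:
r = 1 (r = √(2 - 1) = √1 = 1)
r*(((4*(-1))*3 - 4) - 1) = 1*(((4*(-1))*3 - 4) - 1) = 1*((-4*3 - 4) - 1) = 1*((-12 - 4) - 1) = 1*(-16 - 1) = 1*(-17) = -17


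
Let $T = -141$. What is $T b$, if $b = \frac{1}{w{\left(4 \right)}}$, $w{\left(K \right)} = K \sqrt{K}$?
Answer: $- \frac{141}{8} \approx -17.625$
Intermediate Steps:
$w{\left(K \right)} = K^{\frac{3}{2}}$
$b = \frac{1}{8}$ ($b = \frac{1}{4^{\frac{3}{2}}} = \frac{1}{8} \approx 0.125$)
$T b = \left(-141\right) \frac{1}{8} = - \frac{141}{8}$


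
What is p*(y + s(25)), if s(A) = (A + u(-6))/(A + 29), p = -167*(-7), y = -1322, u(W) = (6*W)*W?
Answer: -83170843/54 ≈ -1.5402e+6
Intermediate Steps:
u(W) = 6*W**2
p = 1169
s(A) = (216 + A)/(29 + A) (s(A) = (A + 6*(-6)**2)/(A + 29) = (A + 6*36)/(29 + A) = (A + 216)/(29 + A) = (216 + A)/(29 + A))
p*(y + s(25)) = 1169*(-1322 + (216 + 25)/(29 + 25)) = 1169*(-1322 + 241/54) = 1169*(-71147/54) = -83170843/54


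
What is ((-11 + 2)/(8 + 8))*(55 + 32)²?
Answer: -68121/16 ≈ -4257.6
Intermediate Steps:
((-11 + 2)/(8 + 8))*(55 + 32)² = -9/16*87² = -9*1/16*7569 = -9/16*7569 = -68121/16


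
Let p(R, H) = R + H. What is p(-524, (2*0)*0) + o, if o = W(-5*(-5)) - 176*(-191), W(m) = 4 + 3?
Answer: 33099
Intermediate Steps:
W(m) = 7
p(R, H) = H + R
o = 33623 (o = 7 - 176*(-191) = 7 + 33616 = 33623)
p(-524, (2*0)*0) + o = ((2*0)*0 - 524) + 33623 = (0*0 - 524) + 33623 = (0 - 524) + 33623 = -524 + 33623 = 33099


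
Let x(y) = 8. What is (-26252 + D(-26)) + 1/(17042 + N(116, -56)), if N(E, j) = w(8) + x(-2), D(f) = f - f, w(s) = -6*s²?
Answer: -437515831/16666 ≈ -26252.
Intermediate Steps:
D(f) = 0
N(E, j) = -376 (N(E, j) = -6*8² + 8 = -6*64 + 8 = -384 + 8 = -376)
(-26252 + D(-26)) + 1/(17042 + N(116, -56)) = (-26252 + 0) + 1/(17042 - 376) = -26252 + 1/16666 = -437515831/16666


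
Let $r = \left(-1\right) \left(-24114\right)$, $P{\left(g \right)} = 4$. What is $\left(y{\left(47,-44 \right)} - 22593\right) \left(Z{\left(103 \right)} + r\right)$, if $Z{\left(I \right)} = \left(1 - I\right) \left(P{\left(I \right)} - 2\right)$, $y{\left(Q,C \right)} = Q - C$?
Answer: $-538022820$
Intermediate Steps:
$r = 24114$
$Z{\left(I \right)} = 2 - 2 I$ ($Z{\left(I \right)} = \left(1 - I\right) \left(4 - 2\right) = \left(1 - I\right) 2 = 2 - 2 I$)
$\left(y{\left(47,-44 \right)} - 22593\right) \left(Z{\left(103 \right)} + r\right) = \left(\left(47 - -44\right) - 22593\right) \left(\left(2 - 206\right) + 24114\right) = \left(\left(47 + 44\right) - 22593\right) \left(\left(2 - 206\right) + 24114\right) = \left(91 - 22593\right) \left(-204 + 24114\right) = \left(-22502\right) 23910 = -538022820$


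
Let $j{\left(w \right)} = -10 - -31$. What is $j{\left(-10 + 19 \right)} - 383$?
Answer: $-362$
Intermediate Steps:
$j{\left(w \right)} = 21$ ($j{\left(w \right)} = -10 + 31 = 21$)
$j{\left(-10 + 19 \right)} - 383 = 21 - 383 = -362$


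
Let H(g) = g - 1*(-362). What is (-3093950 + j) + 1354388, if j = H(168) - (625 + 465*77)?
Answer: -1775462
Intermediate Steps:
H(g) = 362 + g (H(g) = g + 362 = 362 + g)
j = -35900 (j = (362 + 168) - (625 + 465*77) = 530 - (625 + 35805) = 530 - 1*36430 = 530 - 36430 = -35900)
(-3093950 + j) + 1354388 = (-3093950 - 35900) + 1354388 = -3129850 + 1354388 = -1775462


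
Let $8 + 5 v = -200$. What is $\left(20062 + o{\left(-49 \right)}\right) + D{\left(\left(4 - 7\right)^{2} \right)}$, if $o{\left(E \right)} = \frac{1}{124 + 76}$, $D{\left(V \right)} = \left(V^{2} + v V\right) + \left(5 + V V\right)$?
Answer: $\frac{3970921}{200} \approx 19855.0$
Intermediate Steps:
$v = - \frac{208}{5}$ ($v = - \frac{8}{5} + \frac{1}{5} \left(-200\right) = - \frac{8}{5} - 40 = - \frac{208}{5} \approx -41.6$)
$D{\left(V \right)} = 5 + 2 V^{2} - \frac{208 V}{5}$ ($D{\left(V \right)} = \left(V^{2} - \frac{208 V}{5}\right) + \left(5 + V V\right) = \left(V^{2} - \frac{208 V}{5}\right) + \left(5 + V^{2}\right) = 5 + 2 V^{2} - \frac{208 V}{5}$)
$o{\left(E \right)} = \frac{1}{200}$
$\left(20062 + o{\left(-49 \right)}\right) + D{\left(\left(4 - 7\right)^{2} \right)} = \left(20062 + \frac{1}{200}\right) + \left(5 + 2 \left(\left(4 - 7\right)^{2}\right)^{2} - \frac{208 \left(4 - 7\right)^{2}}{5}\right) = \frac{4012401}{200} + \left(5 + 2 \left(\left(-3\right)^{2}\right)^{2} - \frac{208 \left(-3\right)^{2}}{5}\right) = \frac{4012401}{200} + \left(5 + 2 \cdot 9^{2} - \frac{1872}{5}\right) = \frac{4012401}{200} + \left(5 + 2 \cdot 81 - \frac{1872}{5}\right) = \frac{4012401}{200} + \left(5 + 162 - \frac{1872}{5}\right) = \frac{4012401}{200} - \frac{1037}{5} = \frac{3970921}{200}$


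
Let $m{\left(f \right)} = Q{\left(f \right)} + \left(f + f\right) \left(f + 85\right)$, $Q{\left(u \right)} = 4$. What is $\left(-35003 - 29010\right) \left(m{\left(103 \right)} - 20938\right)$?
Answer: $-1139047322$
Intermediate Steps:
$m{\left(f \right)} = 4 + 2 f \left(85 + f\right)$ ($m{\left(f \right)} = 4 + \left(f + f\right) \left(f + 85\right) = 4 + 2 f \left(85 + f\right)$)
$\left(-35003 - 29010\right) \left(m{\left(103 \right)} - 20938\right) = \left(-35003 - 29010\right) \left(\left(4 + 2 \cdot 103^{2} + 170 \cdot 103\right) - 20938\right) = - 64013 \left(\left(4 + 2 \cdot 10609 + 17510\right) - 20938\right) = - 64013 \left(\left(4 + 21218 + 17510\right) - 20938\right) = - 64013 \left(38732 - 20938\right) = \left(-64013\right) 17794 = -1139047322$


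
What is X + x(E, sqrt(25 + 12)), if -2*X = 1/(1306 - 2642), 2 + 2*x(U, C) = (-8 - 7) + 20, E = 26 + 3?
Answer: 4009/2672 ≈ 1.5004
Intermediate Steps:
E = 29
x(U, C) = 3/2 (x(U, C) = -1 + ((-8 - 7) + 20)/2 = -1 + (-15 + 20)/2 = -1 + (1/2)*5 = -1 + 5/2 = 3/2)
X = 1/2672 (X = -1/(2*(1306 - 2642)) = -1/2/(-1336) = -1/2*(-1/1336) = 1/2672 ≈ 0.00037425)
X + x(E, sqrt(25 + 12)) = 1/2672 + 3/2 = 4009/2672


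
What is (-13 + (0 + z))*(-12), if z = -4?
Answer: 204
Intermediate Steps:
(-13 + (0 + z))*(-12) = (-13 + (0 - 4))*(-12) = (-13 - 4)*(-12) = -17*(-12) = 204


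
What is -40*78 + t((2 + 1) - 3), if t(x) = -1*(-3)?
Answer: -3117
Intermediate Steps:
t(x) = 3
-40*78 + t((2 + 1) - 3) = -40*78 + 3 = -3120 + 3 = -3117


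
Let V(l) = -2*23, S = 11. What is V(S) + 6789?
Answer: 6743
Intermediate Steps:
V(l) = -46
V(S) + 6789 = -46 + 6789 = 6743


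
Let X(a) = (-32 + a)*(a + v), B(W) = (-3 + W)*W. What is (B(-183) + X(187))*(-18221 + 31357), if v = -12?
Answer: 803437168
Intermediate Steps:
B(W) = W*(-3 + W)
X(a) = (-32 + a)*(-12 + a) (X(a) = (-32 + a)*(a - 12) = (-32 + a)*(-12 + a))
(B(-183) + X(187))*(-18221 + 31357) = (-183*(-3 - 183) + (384 + 187² - 44*187))*(-18221 + 31357) = (-183*(-186) + (384 + 34969 - 8228))*13136 = (34038 + 27125)*13136 = 61163*13136 = 803437168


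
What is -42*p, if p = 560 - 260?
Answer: -12600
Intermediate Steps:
p = 300
-42*p = -42*300 = -12600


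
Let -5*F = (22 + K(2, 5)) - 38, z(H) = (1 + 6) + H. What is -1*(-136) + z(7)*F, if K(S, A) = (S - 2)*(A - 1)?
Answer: 904/5 ≈ 180.80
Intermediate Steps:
z(H) = 7 + H
K(S, A) = (-1 + A)*(-2 + S) (K(S, A) = (-2 + S)*(-1 + A) = (-1 + A)*(-2 + S))
F = 16/5 (F = -((22 + (2 - 1*2 - 2*5 + 5*2)) - 38)/5 = -((22 + (2 - 2 - 10 + 10)) - 38)/5 = -((22 + 0) - 38)/5 = -(22 - 38)/5 = -⅕*(-16) = 16/5 ≈ 3.2000)
-1*(-136) + z(7)*F = -1*(-136) + (7 + 7)*(16/5) = 136 + 14*(16/5) = 136 + 224/5 = 904/5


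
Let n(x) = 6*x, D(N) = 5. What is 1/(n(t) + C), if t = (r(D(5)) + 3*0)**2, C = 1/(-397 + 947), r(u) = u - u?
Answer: 550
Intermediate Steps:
r(u) = 0
C = 1/550 ≈ 0.0018182
t = 0 (t = (0 + 3*0)**2 = (0 + 0)**2 = 0**2 = 0)
1/(n(t) + C) = 1/(6*0 + 1/550) = 1/(0 + 1/550) = 1/(1/550) = 550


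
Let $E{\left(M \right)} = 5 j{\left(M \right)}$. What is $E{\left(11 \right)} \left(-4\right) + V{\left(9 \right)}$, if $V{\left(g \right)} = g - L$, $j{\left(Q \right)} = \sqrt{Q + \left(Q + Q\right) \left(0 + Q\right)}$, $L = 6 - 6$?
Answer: $9 - 20 \sqrt{253} \approx -309.12$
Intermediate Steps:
$L = 0$ ($L = 6 - 6 = 0$)
$j{\left(Q \right)} = \sqrt{Q + 2 Q^{2}}$ ($j{\left(Q \right)} = \sqrt{Q + 2 Q Q} = \sqrt{Q + 2 Q^{2}}$)
$E{\left(M \right)} = 5 \sqrt{M \left(1 + 2 M\right)}$
$V{\left(g \right)} = g$ ($V{\left(g \right)} = g - 0 = g + 0 = g$)
$E{\left(11 \right)} \left(-4\right) + V{\left(9 \right)} = 5 \sqrt{11 \left(1 + 2 \cdot 11\right)} \left(-4\right) + 9 = 5 \sqrt{11 \left(1 + 22\right)} \left(-4\right) + 9 = 5 \sqrt{11 \cdot 23} \left(-4\right) + 9 = 5 \sqrt{253} \left(-4\right) + 9 = - 20 \sqrt{253} + 9 = 9 - 20 \sqrt{253}$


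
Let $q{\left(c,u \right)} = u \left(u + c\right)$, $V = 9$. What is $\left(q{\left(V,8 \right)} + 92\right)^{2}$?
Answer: $51984$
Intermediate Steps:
$q{\left(c,u \right)} = u \left(c + u\right)$
$\left(q{\left(V,8 \right)} + 92\right)^{2} = \left(8 \left(9 + 8\right) + 92\right)^{2} = \left(8 \cdot 17 + 92\right)^{2} = \left(136 + 92\right)^{2} = 228^{2} = 51984$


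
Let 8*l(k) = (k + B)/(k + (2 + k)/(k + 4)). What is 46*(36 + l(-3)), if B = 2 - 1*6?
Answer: 26657/16 ≈ 1666.1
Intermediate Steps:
B = -4 (B = 2 - 6 = -4)
l(k) = (-4 + k)/(8*(k + (2 + k)/(4 + k))) (l(k) = ((k - 4)/(k + (2 + k)/(k + 4)))/8 = ((-4 + k)/(k + (2 + k)/(4 + k)))/8 = (-4 + k)/(8*(k + (2 + k)/(4 + k))))
46*(36 + l(-3)) = 46*(36 + (-16 + (-3)²)/(8*(2 + (-3)² + 5*(-3)))) = 46*(36 + (-16 + 9)/(8*(2 + 9 - 15))) = 46*(36 + (⅛)*(-7)/(-4)) = 46*(36 + (⅛)*(-¼)*(-7)) = 46*(36 + 7/32) = 46*(1159/32) = 26657/16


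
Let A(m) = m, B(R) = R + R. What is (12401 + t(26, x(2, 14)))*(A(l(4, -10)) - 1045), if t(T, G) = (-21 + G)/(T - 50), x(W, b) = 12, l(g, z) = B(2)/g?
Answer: -25894071/2 ≈ -1.2947e+7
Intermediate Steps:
B(R) = 2*R
l(g, z) = 4/g (l(g, z) = (2*2)/g = 4/g)
t(T, G) = (-21 + G)/(-50 + T)
(12401 + t(26, x(2, 14)))*(A(l(4, -10)) - 1045) = (12401 + (-21 + 12)/(-50 + 26))*(4/4 - 1045) = (12401 - 9/(-24))*(4*(1/4) - 1045) = (12401 - 1/24*(-9))*(1 - 1045) = (12401 + 3/8)*(-1044) = (99211/8)*(-1044) = -25894071/2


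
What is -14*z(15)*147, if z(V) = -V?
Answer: 30870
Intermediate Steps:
-14*z(15)*147 = -(-14)*15*147 = -14*(-15)*147 = 210*147 = 30870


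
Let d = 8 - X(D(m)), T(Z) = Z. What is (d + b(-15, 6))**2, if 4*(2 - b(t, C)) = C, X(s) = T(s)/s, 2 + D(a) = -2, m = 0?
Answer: 225/4 ≈ 56.250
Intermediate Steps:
D(a) = -4 (D(a) = -2 - 2 = -4)
X(s) = 1 (X(s) = s/s = 1)
b(t, C) = 2 - C/4
d = 7 (d = 8 - 1*1 = 8 - 1 = 7)
(d + b(-15, 6))**2 = (7 + (2 - 1/4*6))**2 = (7 + (2 - 3/2))**2 = (7 + 1/2)**2 = (15/2)**2 = 225/4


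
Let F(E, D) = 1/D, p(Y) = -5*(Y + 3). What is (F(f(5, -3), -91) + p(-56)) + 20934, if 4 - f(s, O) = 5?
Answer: 1929108/91 ≈ 21199.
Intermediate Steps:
f(s, O) = -1 (f(s, O) = 4 - 1*5 = 4 - 5 = -1)
p(Y) = -15 - 5*Y (p(Y) = -5*(3 + Y) = -15 - 5*Y)
(F(f(5, -3), -91) + p(-56)) + 20934 = (1/(-91) + (-15 - 5*(-56))) + 20934 = (-1/91 + (-15 + 280)) + 20934 = (-1/91 + 265) + 20934 = 24114/91 + 20934 = 1929108/91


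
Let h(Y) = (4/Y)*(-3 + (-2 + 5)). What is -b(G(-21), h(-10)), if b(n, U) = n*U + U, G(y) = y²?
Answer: 0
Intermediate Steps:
h(Y) = 0 (h(Y) = (4/Y)*(-3 + 3) = (4/Y)*0 = 0)
b(n, U) = U + U*n (b(n, U) = U*n + U = U + U*n)
-b(G(-21), h(-10)) = -0*(1 + (-21)²) = -0*(1 + 441) = -0*442 = -1*0 = 0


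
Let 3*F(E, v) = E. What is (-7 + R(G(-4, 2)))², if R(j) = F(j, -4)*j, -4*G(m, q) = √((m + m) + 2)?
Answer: 3249/64 ≈ 50.766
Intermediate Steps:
F(E, v) = E/3
G(m, q) = -√(2 + 2*m)/4 (G(m, q) = -√((m + m) + 2)/4 = -√(2*m + 2)/4 = -√(2 + 2*m)/4)
R(j) = j²/3 (R(j) = (j/3)*j = j²/3)
(-7 + R(G(-4, 2)))² = (-7 + (-√(2 + 2*(-4))/4)²/3)² = (-7 + (-√(2 - 8)/4)²/3)² = (-7 + (-I*√6/4)²/3)² = (-7 + (⅓)*(-3/8))² = (-7 - ⅛)² = (-57/8)² = 3249/64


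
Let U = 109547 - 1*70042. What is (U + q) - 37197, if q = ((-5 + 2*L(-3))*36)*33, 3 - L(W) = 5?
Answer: -8384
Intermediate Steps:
U = 39505 (U = 109547 - 70042 = 39505)
L(W) = -2 (L(W) = 3 - 1*5 = 3 - 5 = -2)
q = -10692 (q = ((-5 + 2*(-2))*36)*33 = ((-5 - 4)*36)*33 = -9*36*33 = -324*33 = -10692)
(U + q) - 37197 = (39505 - 10692) - 37197 = 28813 - 37197 = -8384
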